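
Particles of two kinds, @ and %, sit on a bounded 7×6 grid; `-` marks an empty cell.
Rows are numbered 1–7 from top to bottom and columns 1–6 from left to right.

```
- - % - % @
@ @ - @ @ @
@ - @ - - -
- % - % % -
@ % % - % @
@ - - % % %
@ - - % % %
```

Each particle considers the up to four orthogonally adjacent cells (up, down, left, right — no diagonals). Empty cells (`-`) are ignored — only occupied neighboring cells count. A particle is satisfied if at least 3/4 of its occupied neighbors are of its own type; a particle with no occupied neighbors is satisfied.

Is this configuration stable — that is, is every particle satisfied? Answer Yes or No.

No

(1,3)% 0/0 ✓
(1,5)% 0/2 ✗
(1,6)@ 1/2 ✗
(2,1)@ 2/2 ✓
(2,2)@ 1/1 ✓
(2,4)@ 1/1 ✓
(2,5)@ 2/3 ✗
(2,6)@ 2/2 ✓
(3,1)@ 1/1 ✓
(3,3)@ 0/0 ✓
(4,2)% 1/1 ✓
(4,4)% 1/1 ✓
(4,5)% 2/2 ✓
(5,1)@ 1/2 ✗
(5,2)% 2/3 ✗
(5,3)% 1/1 ✓
(5,5)% 2/3 ✗
(5,6)@ 0/2 ✗
(6,1)@ 2/2 ✓
(6,4)% 2/2 ✓
(6,5)% 4/4 ✓
(6,6)% 2/3 ✗
(7,1)@ 1/1 ✓
(7,4)% 2/2 ✓
(7,5)% 3/3 ✓
(7,6)% 2/2 ✓
For instance (1,5) has only 0/2 same-type neighbors, below 3/4.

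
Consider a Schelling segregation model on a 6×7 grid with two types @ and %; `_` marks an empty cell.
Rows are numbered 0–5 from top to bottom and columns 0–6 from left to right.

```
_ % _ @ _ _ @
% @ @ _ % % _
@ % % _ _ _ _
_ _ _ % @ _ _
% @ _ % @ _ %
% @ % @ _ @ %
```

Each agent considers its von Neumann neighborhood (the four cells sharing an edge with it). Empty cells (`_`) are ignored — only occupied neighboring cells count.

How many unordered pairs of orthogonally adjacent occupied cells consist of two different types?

Scan each occupied cell's neighbors to the right and below so each pair is counted once.
From row 0: 1 unlike of 1 pairs (running 1/1).
From row 1: 4 unlike of 6 pairs (running 5/7).
From row 2: 1 unlike of 2 pairs (running 6/9).
From row 3: 1 unlike of 3 pairs (running 7/12).
From row 4: 3 unlike of 6 pairs (running 10/18).
From row 5: 4 unlike of 4 pairs (running 14/22).
Total adjacent occupied pairs: 22; unlike-type pairs: 14.

14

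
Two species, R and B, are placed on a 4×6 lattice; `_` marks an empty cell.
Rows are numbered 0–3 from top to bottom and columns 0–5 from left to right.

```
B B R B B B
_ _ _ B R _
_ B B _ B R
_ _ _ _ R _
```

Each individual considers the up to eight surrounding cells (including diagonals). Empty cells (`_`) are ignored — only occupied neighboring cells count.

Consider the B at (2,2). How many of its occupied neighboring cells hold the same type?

2

Occupied neighbors of (2,2): (1,3)=B, (2,1)=B.
Same type (B): 2 of 2.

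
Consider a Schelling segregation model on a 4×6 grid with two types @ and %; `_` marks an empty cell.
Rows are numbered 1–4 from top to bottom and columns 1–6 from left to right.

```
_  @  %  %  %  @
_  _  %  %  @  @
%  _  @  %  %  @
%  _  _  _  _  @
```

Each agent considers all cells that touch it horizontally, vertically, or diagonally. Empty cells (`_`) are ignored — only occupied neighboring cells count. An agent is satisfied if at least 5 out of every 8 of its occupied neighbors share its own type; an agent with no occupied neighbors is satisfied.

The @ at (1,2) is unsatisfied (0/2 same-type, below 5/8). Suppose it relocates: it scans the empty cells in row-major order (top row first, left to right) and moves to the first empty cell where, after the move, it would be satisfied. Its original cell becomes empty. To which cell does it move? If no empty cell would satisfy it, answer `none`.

(1,1)

Vacating (1,2). Empty cells in order:
  (1,1): 0/0 same-type → satisfied — stop here.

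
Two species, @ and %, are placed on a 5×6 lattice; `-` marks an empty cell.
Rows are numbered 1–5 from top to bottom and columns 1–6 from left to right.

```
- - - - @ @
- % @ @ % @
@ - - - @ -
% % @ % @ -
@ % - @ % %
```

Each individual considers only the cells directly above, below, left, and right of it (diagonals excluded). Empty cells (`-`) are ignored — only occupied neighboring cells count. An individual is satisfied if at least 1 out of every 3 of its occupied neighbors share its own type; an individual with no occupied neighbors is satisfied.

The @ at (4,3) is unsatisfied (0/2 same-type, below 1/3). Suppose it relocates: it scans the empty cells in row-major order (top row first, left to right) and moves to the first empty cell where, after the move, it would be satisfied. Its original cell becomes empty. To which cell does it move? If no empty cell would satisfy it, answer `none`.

(1,1)

Vacating (4,3). Empty cells in order:
  (1,1): 0/0 same-type → satisfied — stop here.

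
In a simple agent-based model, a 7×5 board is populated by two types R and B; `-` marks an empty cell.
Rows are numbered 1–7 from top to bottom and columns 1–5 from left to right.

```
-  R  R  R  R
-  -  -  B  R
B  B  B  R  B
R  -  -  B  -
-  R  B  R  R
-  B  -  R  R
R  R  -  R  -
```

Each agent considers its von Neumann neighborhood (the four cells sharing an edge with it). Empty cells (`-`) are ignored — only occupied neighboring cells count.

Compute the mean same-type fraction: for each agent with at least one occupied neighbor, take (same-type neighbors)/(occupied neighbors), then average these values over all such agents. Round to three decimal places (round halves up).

0.522

(1,2)R 1/1
(1,3)R 2/2
(1,4)R 2/3
(1,5)R 2/2
(2,4)B 0/3
(2,5)R 1/3
(3,1)B 1/2
(3,2)B 2/2
(3,3)B 1/2
(3,4)R 0/4
(3,5)B 0/2
(4,1)R 0/1
(4,4)B 0/2
(5,2)R 0/2
(5,3)B 0/2
(5,4)R 2/4
(5,5)R 2/2
(6,2)B 0/2
(6,4)R 3/3
(6,5)R 2/2
(7,1)R 1/1
(7,2)R 1/2
(7,4)R 1/1
Sum over 23 agents: 1/1 + 2/2 + 2/3 + 2/2 + 0/3 + 1/3 + 1/2 + 2/2 + 1/2 + 0/4 + 0/2 + 0/1 + 0/2 + 0/2 + 0/2 + 2/4 + 2/2 + 0/2 + 3/3 + 2/2 + 1/1 + 1/2 + 1/1 = 12; mean = 12 ÷ 23 = 12/23 = 0.521739… → 0.522.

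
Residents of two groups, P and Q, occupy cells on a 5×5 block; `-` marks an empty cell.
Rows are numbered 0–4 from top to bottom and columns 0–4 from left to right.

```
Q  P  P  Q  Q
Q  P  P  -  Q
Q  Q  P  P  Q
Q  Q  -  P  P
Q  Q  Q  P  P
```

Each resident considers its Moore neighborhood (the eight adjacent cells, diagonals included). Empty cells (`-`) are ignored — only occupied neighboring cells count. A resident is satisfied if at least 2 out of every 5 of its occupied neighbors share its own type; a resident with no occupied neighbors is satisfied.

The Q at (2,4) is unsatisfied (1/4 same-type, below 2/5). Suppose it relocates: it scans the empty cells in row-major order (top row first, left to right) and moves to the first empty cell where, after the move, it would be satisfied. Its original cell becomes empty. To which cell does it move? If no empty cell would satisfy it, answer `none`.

(1,3)

Vacating (2,4). Empty cells in order:
  (1,3): 3/7 same-type → satisfied — stop here.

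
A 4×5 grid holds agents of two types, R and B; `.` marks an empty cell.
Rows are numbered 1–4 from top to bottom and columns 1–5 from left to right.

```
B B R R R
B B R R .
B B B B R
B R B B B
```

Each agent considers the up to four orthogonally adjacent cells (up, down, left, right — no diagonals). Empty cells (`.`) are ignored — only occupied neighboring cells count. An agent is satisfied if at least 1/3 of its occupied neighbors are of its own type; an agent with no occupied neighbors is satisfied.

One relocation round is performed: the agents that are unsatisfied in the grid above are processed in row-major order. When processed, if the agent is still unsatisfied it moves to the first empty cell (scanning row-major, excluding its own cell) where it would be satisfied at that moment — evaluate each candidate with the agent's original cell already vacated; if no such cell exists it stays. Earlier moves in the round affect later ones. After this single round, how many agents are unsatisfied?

0

Initially unsatisfied (in order): (3,5), (4,2).
  (3,5) → (2,5).
  (4,2) → (3,5).
Resulting grid:
B B R R R
B B R R R
B B B B R
B . B B B
All satisfied now.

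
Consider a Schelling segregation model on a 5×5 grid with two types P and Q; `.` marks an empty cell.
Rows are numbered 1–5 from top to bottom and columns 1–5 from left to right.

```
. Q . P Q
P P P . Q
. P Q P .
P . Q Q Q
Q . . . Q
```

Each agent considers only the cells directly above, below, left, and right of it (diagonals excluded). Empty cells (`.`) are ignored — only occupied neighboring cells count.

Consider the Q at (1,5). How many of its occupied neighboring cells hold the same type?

1

Occupied neighbors of (1,5): (2,5)=Q, (1,4)=P.
Same type (Q): 1 of 2.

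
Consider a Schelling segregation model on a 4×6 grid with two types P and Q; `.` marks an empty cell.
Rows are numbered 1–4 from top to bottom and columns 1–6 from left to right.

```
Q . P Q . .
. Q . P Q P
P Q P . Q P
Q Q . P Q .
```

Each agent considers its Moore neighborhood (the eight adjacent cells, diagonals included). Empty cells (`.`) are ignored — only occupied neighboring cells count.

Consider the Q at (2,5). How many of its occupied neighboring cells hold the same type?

2

Occupied neighbors of (2,5): (1,4)=Q, (2,4)=P, (2,6)=P, (3,5)=Q, (3,6)=P.
Same type (Q): 2 of 5.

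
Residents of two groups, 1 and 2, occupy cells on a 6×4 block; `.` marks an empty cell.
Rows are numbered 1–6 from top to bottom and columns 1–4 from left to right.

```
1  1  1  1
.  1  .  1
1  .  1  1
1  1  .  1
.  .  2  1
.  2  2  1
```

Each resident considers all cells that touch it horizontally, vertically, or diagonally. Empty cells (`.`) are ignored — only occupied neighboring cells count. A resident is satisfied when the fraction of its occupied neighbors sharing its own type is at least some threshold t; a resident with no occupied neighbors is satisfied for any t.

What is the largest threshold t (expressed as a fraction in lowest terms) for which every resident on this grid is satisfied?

Row 1: (1,1)1 2/2 · (1,2)1 3/3 · (1,3)1 4/4 · (1,4)1 2/2
Row 2: (2,2)1 5/5 · (2,4)1 4/4
Row 3: (3,1)1 3/3 · (3,3)1 5/5 · (3,4)1 3/3
Row 4: (4,1)1 2/2 · (4,2)1 3/4 · (4,4)1 3/4
Row 5: (5,3)2 2/6 · (5,4)1 2/4
Row 6: (6,2)2 2/2 · (6,3)2 2/4 · (6,4)1 1/3
The smallest same-type fraction is 2/6 at (5,3), which reduces to 1/3. Any threshold above that leaves this resident unsatisfied.

1/3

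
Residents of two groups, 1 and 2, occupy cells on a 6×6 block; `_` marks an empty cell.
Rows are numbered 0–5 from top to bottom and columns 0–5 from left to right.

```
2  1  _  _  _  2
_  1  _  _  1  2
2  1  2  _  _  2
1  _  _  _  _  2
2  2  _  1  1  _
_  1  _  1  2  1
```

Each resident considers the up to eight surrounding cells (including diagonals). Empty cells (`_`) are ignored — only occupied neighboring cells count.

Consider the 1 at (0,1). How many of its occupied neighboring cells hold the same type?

Occupied neighbors of (0,1): (0,0)=2, (1,1)=1.
Same type (1): 1 of 2.

1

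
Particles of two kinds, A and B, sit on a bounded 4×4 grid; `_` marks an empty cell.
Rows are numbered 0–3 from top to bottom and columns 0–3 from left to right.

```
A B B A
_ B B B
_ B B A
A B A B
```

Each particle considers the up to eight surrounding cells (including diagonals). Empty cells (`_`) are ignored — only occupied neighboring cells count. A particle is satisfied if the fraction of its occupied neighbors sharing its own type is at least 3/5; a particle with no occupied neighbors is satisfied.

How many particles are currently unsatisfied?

7

(0,0)A 0/2 ✗
(0,1)B 3/4 ✓
(0,2)B 4/5 ✓
(0,3)A 0/3 ✗
(1,1)B 5/6 ✓
(1,2)B 6/8 ✓
(1,3)B 3/5 ✓
(2,1)B 4/6 ✓
(2,2)B 6/8 ✓
(2,3)A 1/5 ✗
(3,0)A 0/2 ✗
(3,1)B 2/4 ✗
(3,2)A 1/5 ✗
(3,3)B 1/3 ✗
Unsatisfied: (0,0), (0,3), (2,3), (3,0), (3,1), (3,2), (3,3) — 7 in total.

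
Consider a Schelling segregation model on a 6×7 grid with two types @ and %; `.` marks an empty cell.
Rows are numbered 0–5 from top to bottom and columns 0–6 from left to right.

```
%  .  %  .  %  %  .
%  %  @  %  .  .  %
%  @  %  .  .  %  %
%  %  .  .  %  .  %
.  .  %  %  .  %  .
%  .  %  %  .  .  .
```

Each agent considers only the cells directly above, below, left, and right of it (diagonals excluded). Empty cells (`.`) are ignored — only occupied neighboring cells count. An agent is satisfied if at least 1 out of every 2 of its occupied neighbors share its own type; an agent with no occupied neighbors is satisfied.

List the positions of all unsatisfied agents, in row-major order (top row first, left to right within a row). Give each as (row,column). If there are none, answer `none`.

(0,2), (1,1), (1,2), (1,3), (2,1), (2,2)

Row 0: (0,0)% 1/1 satisfied · (0,2)% 0/1 not · (0,4)% 1/1 satisfied · (0,5)% 1/1 satisfied
Row 1: (1,0)% 3/3 satisfied · (1,1)% 1/3 not · (1,2)@ 0/4 not · (1,3)% 0/1 not · (1,6)% 1/1 satisfied
Row 2: (2,0)% 2/3 satisfied · (2,1)@ 0/4 not · (2,2)% 0/2 not · (2,5)% 1/1 satisfied · (2,6)% 3/3 satisfied
Row 3: (3,0)% 2/2 satisfied · (3,1)% 1/2 satisfied · (3,4)% 0/0 satisfied · (3,6)% 1/1 satisfied
Row 4: (4,2)% 2/2 satisfied · (4,3)% 2/2 satisfied · (4,5)% 0/0 satisfied
Row 5: (5,0)% 0/0 satisfied · (5,2)% 2/2 satisfied · (5,3)% 2/2 satisfied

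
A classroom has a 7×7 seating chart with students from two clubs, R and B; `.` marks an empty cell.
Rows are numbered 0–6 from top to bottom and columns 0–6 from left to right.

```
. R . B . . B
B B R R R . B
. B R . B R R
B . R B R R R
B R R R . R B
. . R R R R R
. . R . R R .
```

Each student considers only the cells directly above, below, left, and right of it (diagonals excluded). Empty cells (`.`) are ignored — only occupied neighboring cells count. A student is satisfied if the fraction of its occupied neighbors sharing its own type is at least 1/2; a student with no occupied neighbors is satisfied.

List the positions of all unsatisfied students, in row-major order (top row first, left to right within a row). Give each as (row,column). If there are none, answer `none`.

(0,1), (0,3), (2,4), (3,3), (3,4), (4,6)

(0,1)R 0/1 ✗
(0,3)B 0/1 ✗
(0,6)B 1/1 ✓
(1,0)B 1/1 ✓
(1,1)B 2/4 ✓
(1,2)R 2/3 ✓
(1,3)R 2/3 ✓
(1,4)R 1/2 ✓
(1,6)B 1/2 ✓
(2,1)B 1/2 ✓
(2,2)R 2/3 ✓
(2,4)B 0/3 ✗
(2,5)R 2/3 ✓
(2,6)R 2/3 ✓
(3,0)B 1/1 ✓
(3,2)R 2/3 ✓
(3,3)B 0/3 ✗
(3,4)R 1/3 ✗
(3,5)R 4/4 ✓
(3,6)R 2/3 ✓
(4,0)B 1/2 ✓
(4,1)R 1/2 ✓
(4,2)R 4/4 ✓
(4,3)R 2/3 ✓
(4,5)R 2/3 ✓
(4,6)B 0/3 ✗
(5,2)R 3/3 ✓
(5,3)R 3/3 ✓
(5,4)R 3/3 ✓
(5,5)R 4/4 ✓
(5,6)R 1/2 ✓
(6,2)R 1/1 ✓
(6,4)R 2/2 ✓
(6,5)R 2/2 ✓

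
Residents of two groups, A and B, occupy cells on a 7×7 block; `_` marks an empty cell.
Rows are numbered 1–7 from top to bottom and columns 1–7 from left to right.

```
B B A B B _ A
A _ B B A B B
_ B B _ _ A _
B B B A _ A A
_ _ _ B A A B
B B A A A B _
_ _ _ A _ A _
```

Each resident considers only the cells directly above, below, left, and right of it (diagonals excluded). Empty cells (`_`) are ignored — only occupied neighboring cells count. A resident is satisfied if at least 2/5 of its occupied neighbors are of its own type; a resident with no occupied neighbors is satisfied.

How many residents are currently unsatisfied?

10

(1,1)B 1/2 ✓
(1,2)B 1/2 ✓
(1,3)A 0/3 ✗
(1,4)B 2/3 ✓
(1,5)B 1/2 ✓
(1,7)A 0/1 ✗
(2,1)A 0/1 ✗
(2,3)B 2/3 ✓
(2,4)B 2/3 ✓
(2,5)A 0/3 ✗
(2,6)B 1/3 ✗
(2,7)B 1/2 ✓
(3,2)B 2/2 ✓
(3,3)B 3/3 ✓
(3,6)A 1/2 ✓
(4,1)B 1/1 ✓
(4,2)B 3/3 ✓
(4,3)B 2/3 ✓
(4,4)A 0/2 ✗
(4,6)A 3/3 ✓
(4,7)A 1/2 ✓
(5,4)B 0/3 ✗
(5,5)A 2/3 ✓
(5,6)A 2/4 ✓
(5,7)B 0/2 ✗
(6,1)B 1/1 ✓
(6,2)B 1/2 ✓
(6,3)A 1/2 ✓
(6,4)A 3/4 ✓
(6,5)A 2/3 ✓
(6,6)B 0/3 ✗
(7,4)A 1/1 ✓
(7,6)A 0/1 ✗
Unsatisfied: (1,3), (1,7), (2,1), (2,5), (2,6), (4,4), (5,4), (5,7), (6,6), (7,6) — 10 in total.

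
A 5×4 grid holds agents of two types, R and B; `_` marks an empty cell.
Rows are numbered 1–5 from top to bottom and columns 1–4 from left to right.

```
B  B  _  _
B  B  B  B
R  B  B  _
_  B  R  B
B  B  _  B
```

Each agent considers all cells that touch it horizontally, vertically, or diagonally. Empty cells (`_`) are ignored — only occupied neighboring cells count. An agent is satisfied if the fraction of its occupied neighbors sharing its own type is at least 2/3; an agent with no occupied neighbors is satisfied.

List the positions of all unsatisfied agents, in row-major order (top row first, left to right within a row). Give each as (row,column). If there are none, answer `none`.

Row 1: (1,1)B 3/3 satisfied · (1,2)B 4/4 satisfied
Row 2: (2,1)B 4/5 satisfied · (2,2)B 6/7 satisfied · (2,3)B 5/5 satisfied · (2,4)B 2/2 satisfied
Row 3: (3,1)R 0/4 not · (3,2)B 5/7 satisfied · (3,3)B 6/7 satisfied
Row 4: (4,2)B 4/6 satisfied · (4,3)R 0/6 not · (4,4)B 2/3 satisfied
Row 5: (5,1)B 2/2 satisfied · (5,2)B 2/3 satisfied · (5,4)B 1/2 not

(3,1), (4,3), (5,4)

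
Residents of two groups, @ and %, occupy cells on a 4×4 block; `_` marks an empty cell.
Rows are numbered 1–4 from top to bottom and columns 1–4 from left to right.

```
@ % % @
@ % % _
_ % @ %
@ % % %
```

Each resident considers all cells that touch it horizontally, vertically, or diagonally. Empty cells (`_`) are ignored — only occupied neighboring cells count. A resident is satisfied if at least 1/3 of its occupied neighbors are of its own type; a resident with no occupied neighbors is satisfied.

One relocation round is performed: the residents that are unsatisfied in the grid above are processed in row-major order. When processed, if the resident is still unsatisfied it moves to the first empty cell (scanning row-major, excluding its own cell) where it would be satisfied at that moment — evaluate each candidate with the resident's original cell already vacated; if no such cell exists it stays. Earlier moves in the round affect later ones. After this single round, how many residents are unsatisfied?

Initially unsatisfied (in order): (1,4), (2,1), (3,3), (4,1).
  (1,4) → (3,1).
  (2,1): now satisfied by earlier moves; stays.
  (3,3): no empty cell satisfies it; stays.
  (4,1): now satisfied by earlier moves; stays.
Resulting grid:
@ % % _
@ % % _
@ % @ %
@ % % %
Unsatisfied now: (3,3).

1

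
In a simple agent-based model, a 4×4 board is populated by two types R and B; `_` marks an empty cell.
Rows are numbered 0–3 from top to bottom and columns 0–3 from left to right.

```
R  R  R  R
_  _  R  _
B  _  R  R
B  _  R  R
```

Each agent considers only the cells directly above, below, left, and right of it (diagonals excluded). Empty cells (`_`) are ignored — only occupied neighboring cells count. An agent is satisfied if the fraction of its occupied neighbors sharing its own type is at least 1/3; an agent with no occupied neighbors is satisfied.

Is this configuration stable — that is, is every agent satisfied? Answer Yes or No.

Yes

Row 0: (0,0)R 1/1 ✓ · (0,1)R 2/2 ✓ · (0,2)R 3/3 ✓ · (0,3)R 1/1 ✓
Row 1: (1,2)R 2/2 ✓
Row 2: (2,0)B 1/1 ✓ · (2,2)R 3/3 ✓ · (2,3)R 2/2 ✓
Row 3: (3,0)B 1/1 ✓ · (3,2)R 2/2 ✓ · (3,3)R 2/2 ✓
All meet the threshold, so the configuration is stable.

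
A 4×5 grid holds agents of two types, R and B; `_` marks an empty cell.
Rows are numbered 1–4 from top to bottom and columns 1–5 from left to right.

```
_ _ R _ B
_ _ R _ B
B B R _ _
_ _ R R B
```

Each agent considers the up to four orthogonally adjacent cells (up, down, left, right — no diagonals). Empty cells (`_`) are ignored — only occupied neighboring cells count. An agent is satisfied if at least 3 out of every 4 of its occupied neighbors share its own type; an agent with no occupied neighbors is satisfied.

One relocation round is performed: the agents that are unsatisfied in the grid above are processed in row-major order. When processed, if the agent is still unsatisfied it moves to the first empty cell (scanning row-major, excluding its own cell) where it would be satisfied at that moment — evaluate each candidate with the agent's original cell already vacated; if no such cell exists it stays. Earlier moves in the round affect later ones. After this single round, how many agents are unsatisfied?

Initially unsatisfied (in order): (3,2), (3,3), (4,4), (4,5).
  (3,2) → (1,1).
  (3,3): now satisfied by earlier moves; stays.
  (4,4) → (2,2).
  (4,5): now satisfied by earlier moves; stays.
Resulting grid:
B _ R _ B
_ R R _ B
B _ R _ _
_ _ R _ B
All satisfied now.

0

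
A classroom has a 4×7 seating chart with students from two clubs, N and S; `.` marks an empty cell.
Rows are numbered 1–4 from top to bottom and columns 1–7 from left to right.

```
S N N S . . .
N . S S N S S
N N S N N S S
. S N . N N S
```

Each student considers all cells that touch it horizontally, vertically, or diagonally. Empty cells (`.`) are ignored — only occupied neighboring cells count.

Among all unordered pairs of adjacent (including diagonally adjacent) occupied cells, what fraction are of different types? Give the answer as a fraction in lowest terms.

13/27

Scan each occupied cell's neighbors to the right and below (and the two forward diagonals) so each pair is counted once.
Row 1: S(1,1)–N(1,2)≠ S(1,1)–N(2,1)≠ N(1,2)–N(1,3)= N(1,2)–S(2,3)≠ N(1,2)–N(2,1)= N(1,3)–S(1,4)≠ N(1,3)–S(2,3)≠ N(1,3)–S(2,4)≠ S(1,4)–S(2,4)= S(1,4)–N(2,5)≠ S(1,4)–S(2,3)=  → 7/11 unlike.
Row 2: N(2,1)–N(3,1)= N(2,1)–N(3,2)= S(2,3)–S(2,4)= S(2,3)–S(3,3)= S(2,3)–N(3,4)≠ S(2,3)–N(3,2)≠ S(2,4)–N(2,5)≠ S(2,4)–N(3,4)≠ S(2,4)–N(3,5)≠ S(2,4)–S(3,3)= N(2,5)–S(2,6)≠ N(2,5)–N(3,5)= N(2,5)–S(3,6)≠ N(2,5)–N(3,4)= S(2,6)–S(2,7)= S(2,6)–S(3,6)= S(2,6)–S(3,7)= S(2,6)–N(3,5)≠ S(2,7)–S(3,7)= S(2,7)–S(3,6)=  → 8/20 unlike.
Row 3: N(3,1)–N(3,2)= N(3,1)–S(4,2)≠ N(3,2)–S(3,3)≠ N(3,2)–S(4,2)≠ N(3,2)–N(4,3)= S(3,3)–N(3,4)≠ S(3,3)–N(4,3)≠ S(3,3)–S(4,2)= N(3,4)–N(3,5)= N(3,4)–N(4,5)= N(3,4)–N(4,3)= N(3,5)–S(3,6)≠ N(3,5)–N(4,5)= N(3,5)–N(4,6)= S(3,6)–S(3,7)= S(3,6)–N(4,6)≠ S(3,6)–S(4,7)= S(3,6)–N(4,5)≠ S(3,7)–S(4,7)= S(3,7)–N(4,6)≠  → 9/20 unlike.
Row 4: S(4,2)–N(4,3)≠ N(4,5)–N(4,6)= N(4,6)–S(4,7)≠  → 2/3 unlike.
Total adjacent occupied pairs: 54; unlike-type pairs: 26.
26/54 reduces to 13/27.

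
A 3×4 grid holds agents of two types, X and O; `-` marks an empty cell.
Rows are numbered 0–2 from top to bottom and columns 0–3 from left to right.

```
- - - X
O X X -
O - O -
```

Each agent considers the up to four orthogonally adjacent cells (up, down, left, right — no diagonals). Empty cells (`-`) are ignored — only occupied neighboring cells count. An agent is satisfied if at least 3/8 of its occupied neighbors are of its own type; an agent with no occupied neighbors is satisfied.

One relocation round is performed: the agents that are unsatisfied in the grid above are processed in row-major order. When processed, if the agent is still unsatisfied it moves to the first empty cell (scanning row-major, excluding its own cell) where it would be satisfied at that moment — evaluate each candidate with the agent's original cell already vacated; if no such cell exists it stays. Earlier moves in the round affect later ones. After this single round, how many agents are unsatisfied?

Initially unsatisfied (in order): (2,2).
  (2,2) → (0,0).
Resulting grid:
O - - X
O X X -
O - - -
All satisfied now.

0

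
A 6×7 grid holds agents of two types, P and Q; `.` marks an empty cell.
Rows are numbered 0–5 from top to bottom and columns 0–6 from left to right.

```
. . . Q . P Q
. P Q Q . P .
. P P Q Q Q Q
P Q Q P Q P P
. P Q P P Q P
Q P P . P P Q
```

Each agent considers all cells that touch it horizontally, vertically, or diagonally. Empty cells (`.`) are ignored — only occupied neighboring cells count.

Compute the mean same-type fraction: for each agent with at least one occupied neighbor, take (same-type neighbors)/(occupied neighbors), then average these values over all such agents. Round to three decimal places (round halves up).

0.481

(0,3)Q 2/2
(0,5)P 1/2
(0,6)Q 0/2
(1,1)P 2/3
(1,2)Q 3/6
(1,3)Q 4/5
(1,5)P 1/5
(2,1)P 3/6
(2,2)P 3/8
(2,3)Q 5/7
(2,4)Q 4/7
(2,5)Q 3/6
(2,6)Q 1/4
(3,0)P 2/3
(3,1)Q 2/6
(3,2)Q 3/8
(3,3)P 3/8
(3,4)Q 4/8
(3,5)P 3/8
(3,6)P 2/5
(4,1)P 3/7
(4,2)Q 2/7
(4,3)P 4/7
(4,4)P 5/7
(4,5)Q 2/8
(4,6)P 3/5
(5,0)Q 0/2
(5,1)P 2/4
(5,2)P 3/4
(5,4)P 3/4
(5,5)P 3/5
(5,6)Q 1/3
Sum over 32 agents: 2/2 + 1/2 + 0/2 + 2/3 + 3/6 + 4/5 + 1/5 + 3/6 + 3/8 + 5/7 + 4/7 + 3/6 + 1/4 + 2/3 + 2/6 + 3/8 + 3/8 + 4/8 + 3/8 + 2/5 + 3/7 + 2/7 + 4/7 + 5/7 + 2/8 + 3/5 + 0/2 + 2/4 + 3/4 + 3/4 + 3/5 + 1/3 = 1077/70; mean = 1077/70 ÷ 32 = 1077/2240 = 0.480803… → 0.481.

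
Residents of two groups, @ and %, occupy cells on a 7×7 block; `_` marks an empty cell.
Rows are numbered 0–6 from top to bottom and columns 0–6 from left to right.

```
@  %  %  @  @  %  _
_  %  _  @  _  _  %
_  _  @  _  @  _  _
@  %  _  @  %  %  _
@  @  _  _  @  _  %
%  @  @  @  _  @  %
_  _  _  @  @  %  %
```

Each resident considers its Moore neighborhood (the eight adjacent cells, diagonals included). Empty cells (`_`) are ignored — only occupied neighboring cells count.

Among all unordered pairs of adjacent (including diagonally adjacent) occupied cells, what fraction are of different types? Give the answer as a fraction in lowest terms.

23/56

Scan each occupied cell's neighbors to the right and below (and the two forward diagonals) so each pair is counted once.
From row 0: 5 unlike of 12 pairs (running 5/12).
From row 1: 1 unlike of 3 pairs (running 6/15).
From row 2: 3 unlike of 5 pairs (running 9/20).
From row 3: 6 unlike of 11 pairs (running 15/31).
From row 4: 3 unlike of 10 pairs (running 18/41).
From row 5: 4 unlike of 12 pairs (running 22/53).
From row 6: 1 unlike of 3 pairs (running 23/56).
Total adjacent occupied pairs: 56; unlike-type pairs: 23.
23/56 is already in lowest terms.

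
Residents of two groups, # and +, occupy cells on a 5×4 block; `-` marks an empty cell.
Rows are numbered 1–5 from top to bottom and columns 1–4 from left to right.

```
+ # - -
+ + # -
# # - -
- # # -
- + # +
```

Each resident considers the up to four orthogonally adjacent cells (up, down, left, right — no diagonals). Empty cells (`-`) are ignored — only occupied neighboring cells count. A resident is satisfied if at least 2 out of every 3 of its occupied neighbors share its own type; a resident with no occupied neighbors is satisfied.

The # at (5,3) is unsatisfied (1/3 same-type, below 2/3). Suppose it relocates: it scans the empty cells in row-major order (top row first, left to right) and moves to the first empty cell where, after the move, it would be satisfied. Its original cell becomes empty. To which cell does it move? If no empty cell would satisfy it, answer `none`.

Vacating (5,3). Empty cells in order:
  (1,3): 2/2 same-type → satisfied — stop here.

(1,3)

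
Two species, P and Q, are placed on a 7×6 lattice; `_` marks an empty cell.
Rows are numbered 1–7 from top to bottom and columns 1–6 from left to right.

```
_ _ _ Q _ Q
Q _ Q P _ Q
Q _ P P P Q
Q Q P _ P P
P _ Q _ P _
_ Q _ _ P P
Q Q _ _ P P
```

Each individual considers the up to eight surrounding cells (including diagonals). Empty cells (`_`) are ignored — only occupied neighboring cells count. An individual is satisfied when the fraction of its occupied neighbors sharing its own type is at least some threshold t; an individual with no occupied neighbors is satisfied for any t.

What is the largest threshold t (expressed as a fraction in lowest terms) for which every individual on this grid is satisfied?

0/1

(1,4)Q 1/2
(1,6)Q 1/1
(2,1)Q 1/1
(2,3)Q 1/4
(2,4)P 3/5
(2,6)Q 2/3
(3,1)Q 3/3
(3,3)P 3/5
(3,4)P 5/6
(3,5)P 4/6
(3,6)Q 1/4
(4,1)Q 2/3
(4,2)Q 3/6
(4,3)P 2/4
(4,5)P 4/5
(4,6)P 3/4
(5,1)P 0/3
(5,3)Q 2/3
(5,5)P 4/4
(6,2)Q 3/4
(6,5)P 4/4
(6,6)P 4/4
(7,1)Q 2/2
(7,2)Q 2/2
(7,5)P 3/3
(7,6)P 3/3
The smallest same-type fraction is 0/3 at (5,1), which reduces to 0/1. Any threshold above that leaves this individual unsatisfied.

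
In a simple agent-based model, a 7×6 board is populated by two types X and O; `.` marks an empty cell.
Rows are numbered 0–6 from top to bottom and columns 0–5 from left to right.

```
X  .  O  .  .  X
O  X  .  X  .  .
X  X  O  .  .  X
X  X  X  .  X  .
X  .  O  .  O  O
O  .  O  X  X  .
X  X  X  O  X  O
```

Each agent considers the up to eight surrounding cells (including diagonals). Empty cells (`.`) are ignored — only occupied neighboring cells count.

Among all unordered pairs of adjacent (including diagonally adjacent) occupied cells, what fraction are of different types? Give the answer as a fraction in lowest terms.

Scan each occupied cell's neighbors to the right and below (and the two forward diagonals) so each pair is counted once.
Row 0: X(0,0)–O(1,0)≠ X(0,0)–X(1,1)= O(0,2)–X(1,3)≠ O(0,2)–X(1,1)≠  → 3/4 unlike.
Row 1: O(1,0)–X(1,1)≠ O(1,0)–X(2,0)≠ O(1,0)–X(2,1)≠ X(1,1)–X(2,1)= X(1,1)–O(2,2)≠ X(1,1)–X(2,0)= X(1,3)–O(2,2)≠  → 5/7 unlike.
Row 2: X(2,0)–X(2,1)= X(2,0)–X(3,0)= X(2,0)–X(3,1)= X(2,1)–O(2,2)≠ X(2,1)–X(3,1)= X(2,1)–X(3,2)= X(2,1)–X(3,0)= O(2,2)–X(3,2)≠ O(2,2)–X(3,1)≠ X(2,5)–X(3,4)=  → 3/10 unlike.
Row 3: X(3,0)–X(3,1)= X(3,0)–X(4,0)= X(3,1)–X(3,2)= X(3,1)–O(4,2)≠ X(3,1)–X(4,0)= X(3,2)–O(4,2)≠ X(3,4)–O(4,4)≠ X(3,4)–O(4,5)≠  → 4/8 unlike.
Row 4: X(4,0)–O(5,0)≠ O(4,2)–O(5,2)= O(4,2)–X(5,3)≠ O(4,4)–O(4,5)= O(4,4)–X(5,4)≠ O(4,4)–X(5,3)≠ O(4,5)–X(5,4)≠  → 5/7 unlike.
Row 5: O(5,0)–X(6,0)≠ O(5,0)–X(6,1)≠ O(5,2)–X(5,3)≠ O(5,2)–X(6,2)≠ O(5,2)–O(6,3)= O(5,2)–X(6,1)≠ X(5,3)–X(5,4)= X(5,3)–O(6,3)≠ X(5,3)–X(6,4)= X(5,3)–X(6,2)= X(5,4)–X(6,4)= X(5,4)–O(6,5)≠ X(5,4)–O(6,3)≠  → 8/13 unlike.
Row 6: X(6,0)–X(6,1)= X(6,1)–X(6,2)= X(6,2)–O(6,3)≠ O(6,3)–X(6,4)≠ X(6,4)–O(6,5)≠  → 3/5 unlike.
Total adjacent occupied pairs: 54; unlike-type pairs: 31.
31/54 is already in lowest terms.

31/54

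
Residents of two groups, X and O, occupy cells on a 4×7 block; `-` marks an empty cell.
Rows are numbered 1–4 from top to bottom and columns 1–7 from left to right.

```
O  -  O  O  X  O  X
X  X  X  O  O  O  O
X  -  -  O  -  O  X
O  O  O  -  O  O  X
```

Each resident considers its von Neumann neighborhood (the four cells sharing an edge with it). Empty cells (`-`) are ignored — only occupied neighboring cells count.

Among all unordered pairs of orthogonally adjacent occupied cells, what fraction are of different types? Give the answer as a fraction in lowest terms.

Scan each occupied cell's neighbors to the right and below so each pair is counted once.
From row 1: 7 unlike of 10 pairs (running 7/10).
From row 2: 2 unlike of 10 pairs (running 9/20).
From row 3: 2 unlike of 4 pairs (running 11/24).
From row 4: 1 unlike of 4 pairs (running 12/28).
Total adjacent occupied pairs: 28; unlike-type pairs: 12.
12/28 reduces to 3/7.

3/7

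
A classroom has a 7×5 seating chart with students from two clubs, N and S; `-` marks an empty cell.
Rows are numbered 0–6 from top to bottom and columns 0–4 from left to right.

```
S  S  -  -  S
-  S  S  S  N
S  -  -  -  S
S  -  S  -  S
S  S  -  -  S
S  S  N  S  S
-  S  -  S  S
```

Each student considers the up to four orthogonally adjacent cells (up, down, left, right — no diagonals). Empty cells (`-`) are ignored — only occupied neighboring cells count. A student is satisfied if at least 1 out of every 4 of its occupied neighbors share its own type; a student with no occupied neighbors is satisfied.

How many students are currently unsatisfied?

3

Row 0: (0,0)S 1/1 ✓ · (0,1)S 2/2 ✓ · (0,4)S 0/1 ✗
Row 1: (1,1)S 2/2 ✓ · (1,2)S 2/2 ✓ · (1,3)S 1/2 ✓ · (1,4)N 0/3 ✗
Row 2: (2,0)S 1/1 ✓ · (2,4)S 1/2 ✓
Row 3: (3,0)S 2/2 ✓ · (3,2)S 0/0 ✓ · (3,4)S 2/2 ✓
Row 4: (4,0)S 3/3 ✓ · (4,1)S 2/2 ✓ · (4,4)S 2/2 ✓
Row 5: (5,0)S 2/2 ✓ · (5,1)S 3/4 ✓ · (5,2)N 0/2 ✗ · (5,3)S 2/3 ✓ · (5,4)S 3/3 ✓
Row 6: (6,1)S 1/1 ✓ · (6,3)S 2/2 ✓ · (6,4)S 2/2 ✓
Unsatisfied: (0,4), (1,4), (5,2) — 3 in total.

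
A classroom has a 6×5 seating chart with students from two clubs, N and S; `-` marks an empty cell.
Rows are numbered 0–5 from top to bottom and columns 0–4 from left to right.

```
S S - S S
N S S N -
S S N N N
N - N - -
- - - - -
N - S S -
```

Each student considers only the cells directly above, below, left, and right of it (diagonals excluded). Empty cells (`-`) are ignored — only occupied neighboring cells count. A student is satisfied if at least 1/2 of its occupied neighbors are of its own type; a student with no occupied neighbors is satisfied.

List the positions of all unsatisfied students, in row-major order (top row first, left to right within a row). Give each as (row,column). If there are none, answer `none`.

(0,0)S 1/2 ✓
(0,1)S 2/2 ✓
(0,3)S 1/2 ✓
(0,4)S 1/1 ✓
(1,0)N 0/3 ✗
(1,1)S 3/4 ✓
(1,2)S 1/3 ✗
(1,3)N 1/3 ✗
(2,0)S 1/3 ✗
(2,1)S 2/3 ✓
(2,2)N 2/4 ✓
(2,3)N 3/3 ✓
(2,4)N 1/1 ✓
(3,0)N 0/1 ✗
(3,2)N 1/1 ✓
(5,0)N 0/0 ✓
(5,2)S 1/1 ✓
(5,3)S 1/1 ✓

(1,0), (1,2), (1,3), (2,0), (3,0)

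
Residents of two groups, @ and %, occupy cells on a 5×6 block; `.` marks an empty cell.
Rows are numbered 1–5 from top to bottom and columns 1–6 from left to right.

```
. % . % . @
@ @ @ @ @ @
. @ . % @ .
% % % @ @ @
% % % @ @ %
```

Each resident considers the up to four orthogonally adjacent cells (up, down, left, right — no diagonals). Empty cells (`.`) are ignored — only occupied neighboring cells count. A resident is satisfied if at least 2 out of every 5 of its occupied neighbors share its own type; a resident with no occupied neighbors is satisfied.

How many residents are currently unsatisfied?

4

Row 1: (1,2)% 0/1 not · (1,4)% 0/1 not · (1,6)@ 1/1 satisfied
Row 2: (2,1)@ 1/1 satisfied · (2,2)@ 3/4 satisfied · (2,3)@ 2/2 satisfied · (2,4)@ 2/4 satisfied · (2,5)@ 3/3 satisfied · (2,6)@ 2/2 satisfied
Row 3: (3,2)@ 1/2 satisfied · (3,4)% 0/3 not · (3,5)@ 2/3 satisfied
Row 4: (4,1)% 2/2 satisfied · (4,2)% 3/4 satisfied · (4,3)% 2/3 satisfied · (4,4)@ 2/4 satisfied · (4,5)@ 4/4 satisfied · (4,6)@ 1/2 satisfied
Row 5: (5,1)% 2/2 satisfied · (5,2)% 3/3 satisfied · (5,3)% 2/3 satisfied · (5,4)@ 2/3 satisfied · (5,5)@ 2/3 satisfied · (5,6)% 0/2 not
Unsatisfied: (1,2), (1,4), (3,4), (5,6) — 4 in total.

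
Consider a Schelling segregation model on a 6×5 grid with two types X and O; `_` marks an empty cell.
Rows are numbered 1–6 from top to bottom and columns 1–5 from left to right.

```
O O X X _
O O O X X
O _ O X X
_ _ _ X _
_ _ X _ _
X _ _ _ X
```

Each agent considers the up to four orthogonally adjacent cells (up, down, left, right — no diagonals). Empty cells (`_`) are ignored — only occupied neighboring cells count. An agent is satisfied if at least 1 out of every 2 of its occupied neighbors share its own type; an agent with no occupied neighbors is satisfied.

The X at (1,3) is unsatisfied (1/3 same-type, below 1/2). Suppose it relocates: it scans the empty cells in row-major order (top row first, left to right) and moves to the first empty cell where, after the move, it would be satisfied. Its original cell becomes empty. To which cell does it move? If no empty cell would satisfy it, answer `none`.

Vacating (1,3). Empty cells in order:
  (1,5): 2/2 same-type → satisfied — stop here.

(1,5)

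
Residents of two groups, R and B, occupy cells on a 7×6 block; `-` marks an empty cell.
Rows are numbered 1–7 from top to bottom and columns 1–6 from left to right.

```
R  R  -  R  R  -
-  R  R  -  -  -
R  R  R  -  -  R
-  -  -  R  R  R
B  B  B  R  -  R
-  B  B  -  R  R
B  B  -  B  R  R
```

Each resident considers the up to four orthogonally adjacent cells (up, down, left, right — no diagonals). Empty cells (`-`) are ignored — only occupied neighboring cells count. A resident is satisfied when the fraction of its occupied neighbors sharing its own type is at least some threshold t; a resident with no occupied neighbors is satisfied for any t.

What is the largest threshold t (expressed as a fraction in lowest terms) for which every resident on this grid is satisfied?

0/1

(1,1)R 1/1
(1,2)R 2/2
(1,4)R 1/1
(1,5)R 1/1
(2,2)R 3/3
(2,3)R 2/2
(3,1)R 1/1
(3,2)R 3/3
(3,3)R 2/2
(3,6)R 1/1
(4,4)R 2/2
(4,5)R 2/2
(4,6)R 3/3
(5,1)B 1/1
(5,2)B 3/3
(5,3)B 2/3
(5,4)R 1/2
(5,6)R 2/2
(6,2)B 3/3
(6,3)B 2/2
(6,5)R 2/2
(6,6)R 3/3
(7,1)B 1/1
(7,2)B 2/2
(7,4)B 0/1
(7,5)R 2/3
(7,6)R 2/2
The smallest same-type fraction is 0/1 at (7,4), which reduces to 0/1. Any threshold above that leaves this resident unsatisfied.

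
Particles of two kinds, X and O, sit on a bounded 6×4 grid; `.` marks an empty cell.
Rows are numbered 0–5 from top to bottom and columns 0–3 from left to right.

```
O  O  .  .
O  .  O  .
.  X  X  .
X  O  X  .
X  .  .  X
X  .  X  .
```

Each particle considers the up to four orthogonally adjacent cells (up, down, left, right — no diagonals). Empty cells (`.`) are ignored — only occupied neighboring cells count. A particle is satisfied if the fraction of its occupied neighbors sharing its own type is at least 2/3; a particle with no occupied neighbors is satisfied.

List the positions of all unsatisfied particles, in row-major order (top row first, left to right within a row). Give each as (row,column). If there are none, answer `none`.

(1,2), (2,1), (3,0), (3,1), (3,2)

Row 0: (0,0)O 2/2 ok · (0,1)O 1/1 ok
Row 1: (1,0)O 1/1 ok · (1,2)O 0/1 unhappy
Row 2: (2,1)X 1/2 unhappy · (2,2)X 2/3 ok
Row 3: (3,0)X 1/2 unhappy · (3,1)O 0/3 unhappy · (3,2)X 1/2 unhappy
Row 4: (4,0)X 2/2 ok · (4,3)X 0/0 ok
Row 5: (5,0)X 1/1 ok · (5,2)X 0/0 ok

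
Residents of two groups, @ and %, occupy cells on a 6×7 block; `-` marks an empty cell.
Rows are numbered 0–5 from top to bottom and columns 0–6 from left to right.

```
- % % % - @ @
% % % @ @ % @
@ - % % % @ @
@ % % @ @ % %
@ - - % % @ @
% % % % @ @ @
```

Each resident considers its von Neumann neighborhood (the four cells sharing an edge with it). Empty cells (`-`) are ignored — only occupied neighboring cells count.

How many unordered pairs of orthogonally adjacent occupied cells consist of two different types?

25

Scan each occupied cell's neighbors to the right and below so each pair is counted once.
Row 0: %(0,1)–%(0,2)= %(0,1)–%(1,1)= %(0,2)–%(0,3)= %(0,2)–%(1,2)= %(0,3)–@(1,3)≠ @(0,5)–@(0,6)= @(0,5)–%(1,5)≠ @(0,6)–@(1,6)=  → 2/8 unlike.
Row 1: %(1,0)–%(1,1)= %(1,0)–@(2,0)≠ %(1,1)–%(1,2)= %(1,2)–@(1,3)≠ %(1,2)–%(2,2)= @(1,3)–@(1,4)= @(1,3)–%(2,3)≠ @(1,4)–%(1,5)≠ @(1,4)–%(2,4)≠ %(1,5)–@(1,6)≠ %(1,5)–@(2,5)≠ @(1,6)–@(2,6)=  → 7/12 unlike.
Row 2: @(2,0)–@(3,0)= %(2,2)–%(2,3)= %(2,2)–%(3,2)= %(2,3)–%(2,4)= %(2,3)–@(3,3)≠ %(2,4)–@(2,5)≠ %(2,4)–@(3,4)≠ @(2,5)–@(2,6)= @(2,5)–%(3,5)≠ @(2,6)–%(3,6)≠  → 5/10 unlike.
Row 3: @(3,0)–%(3,1)≠ @(3,0)–@(4,0)= %(3,1)–%(3,2)= %(3,2)–@(3,3)≠ @(3,3)–@(3,4)= @(3,3)–%(4,3)≠ @(3,4)–%(3,5)≠ @(3,4)–%(4,4)≠ %(3,5)–%(3,6)= %(3,5)–@(4,5)≠ %(3,6)–@(4,6)≠  → 7/11 unlike.
Row 4: @(4,0)–%(5,0)≠ %(4,3)–%(4,4)= %(4,3)–%(5,3)= %(4,4)–@(4,5)≠ %(4,4)–@(5,4)≠ @(4,5)–@(4,6)= @(4,5)–@(5,5)= @(4,6)–@(5,6)=  → 3/8 unlike.
Row 5: %(5,0)–%(5,1)= %(5,1)–%(5,2)= %(5,2)–%(5,3)= %(5,3)–@(5,4)≠ @(5,4)–@(5,5)= @(5,5)–@(5,6)=  → 1/6 unlike.
Total adjacent occupied pairs: 55; unlike-type pairs: 25.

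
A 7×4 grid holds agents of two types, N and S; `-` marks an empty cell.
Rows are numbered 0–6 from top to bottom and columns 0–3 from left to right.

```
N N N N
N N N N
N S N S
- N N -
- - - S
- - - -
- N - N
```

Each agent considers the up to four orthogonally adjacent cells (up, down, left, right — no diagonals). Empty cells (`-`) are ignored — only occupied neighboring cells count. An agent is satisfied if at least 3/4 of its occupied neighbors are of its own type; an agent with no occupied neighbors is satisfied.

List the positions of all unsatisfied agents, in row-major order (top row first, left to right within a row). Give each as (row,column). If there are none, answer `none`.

(0,0)N 2/2 satisfied
(0,1)N 3/3 satisfied
(0,2)N 3/3 satisfied
(0,3)N 2/2 satisfied
(1,0)N 3/3 satisfied
(1,1)N 3/4 satisfied
(1,2)N 4/4 satisfied
(1,3)N 2/3 not
(2,0)N 1/2 not
(2,1)S 0/4 not
(2,2)N 2/4 not
(2,3)S 0/2 not
(3,1)N 1/2 not
(3,2)N 2/2 satisfied
(4,3)S 0/0 satisfied
(6,1)N 0/0 satisfied
(6,3)N 0/0 satisfied

(1,3), (2,0), (2,1), (2,2), (2,3), (3,1)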